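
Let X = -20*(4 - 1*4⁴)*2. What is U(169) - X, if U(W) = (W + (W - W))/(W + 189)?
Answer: -3608471/358 ≈ -10080.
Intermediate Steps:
U(W) = W/(189 + W) (U(W) = (W + 0)/(189 + W) = W/(189 + W))
X = 10080 (X = -20*(4 - 1*256)*2 = -20*(4 - 256)*2 = -20*(-252)*2 = 5040*2 = 10080)
U(169) - X = 169/(189 + 169) - 1*10080 = 169/358 - 10080 = -3608471/358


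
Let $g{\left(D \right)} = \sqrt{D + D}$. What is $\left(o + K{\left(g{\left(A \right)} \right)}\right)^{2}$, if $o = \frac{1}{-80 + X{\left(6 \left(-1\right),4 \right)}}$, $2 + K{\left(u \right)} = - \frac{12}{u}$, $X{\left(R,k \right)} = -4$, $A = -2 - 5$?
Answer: $\frac{\left(169 - 72 i \sqrt{14}\right)^{2}}{7056} \approx -6.238 - 12.905 i$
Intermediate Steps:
$A = -7$
$g{\left(D \right)} = \sqrt{2} \sqrt{D}$ ($g{\left(D \right)} = \sqrt{2 D} = \sqrt{2} \sqrt{D}$)
$K{\left(u \right)} = -2 - \frac{12}{u}$
$o = - \frac{1}{84}$ ($o = \frac{1}{-80 - 4} = \frac{1}{-84} = - \frac{1}{84} \approx -0.011905$)
$\left(o + K{\left(g{\left(A \right)} \right)}\right)^{2} = \left(- \frac{1}{84} - \left(2 + \frac{12}{\sqrt{2} \sqrt{-7}}\right)\right)^{2} = \left(- \frac{1}{84} - \left(2 + \frac{12}{\sqrt{2} i \sqrt{7}}\right)\right)^{2} = \left(- \frac{1}{84} - \left(2 + \frac{12}{i \sqrt{14}}\right)\right)^{2} = \left(- \frac{1}{84} - \left(2 + 12 \left(- \frac{i \sqrt{14}}{14}\right)\right)\right)^{2} = \left(- \frac{1}{84} - \left(2 - \frac{6 i \sqrt{14}}{7}\right)\right)^{2} = \left(- \frac{169}{84} + \frac{6 i \sqrt{14}}{7}\right)^{2}$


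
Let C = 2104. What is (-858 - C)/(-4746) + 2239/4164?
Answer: 1275559/1097908 ≈ 1.1618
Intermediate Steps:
(-858 - C)/(-4746) + 2239/4164 = (-858 - 1*2104)/(-4746) + 2239/4164 = (-858 - 2104)*(-1/4746) + 2239*(1/4164) = -2962*(-1/4746) + 2239/4164 = 1481/2373 + 2239/4164 = 1275559/1097908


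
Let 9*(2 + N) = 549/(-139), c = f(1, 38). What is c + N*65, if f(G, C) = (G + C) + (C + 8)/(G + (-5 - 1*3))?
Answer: -122692/973 ≈ -126.10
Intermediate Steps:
f(G, C) = C + G + (8 + C)/(-8 + G) (f(G, C) = (C + G) + (8 + C)/(G + (-5 - 3)) = (C + G) + (8 + C)/(G - 8) = (C + G) + (8 + C)/(-8 + G) = C + G + (8 + C)/(-8 + G))
c = 227/7 (c = (8 + 1² - 8*1 - 7*38 + 38*1)/(-8 + 1) = (8 + 1 - 8 - 266 + 38)/(-7) = -⅐*(-227) = 227/7 ≈ 32.429)
N = -339/139 (N = -2 + (549/(-139))/9 = -2 + (549*(-1/139))/9 = -2 + (⅑)*(-549/139) = -2 - 61/139 = -339/139 ≈ -2.4389)
c + N*65 = 227/7 - 339/139*65 = 227/7 - 22035/139 = -122692/973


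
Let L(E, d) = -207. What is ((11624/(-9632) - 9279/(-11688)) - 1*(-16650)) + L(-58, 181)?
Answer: 19282156099/1172696 ≈ 16443.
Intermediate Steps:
((11624/(-9632) - 9279/(-11688)) - 1*(-16650)) + L(-58, 181) = ((11624/(-9632) - 9279/(-11688)) - 1*(-16650)) - 207 = ((11624*(-1/9632) - 9279*(-1/11688)) + 16650) - 207 = ((-1453/1204 + 3093/3896) + 16650) - 207 = (-484229/1172696 + 16650) - 207 = 19524904171/1172696 - 207 = 19282156099/1172696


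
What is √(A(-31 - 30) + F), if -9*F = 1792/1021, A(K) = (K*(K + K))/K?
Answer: 5*I*√45857194/3063 ≈ 11.054*I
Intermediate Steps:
A(K) = 2*K (A(K) = (K*(2*K))/K = (2*K²)/K = 2*K)
F = -1792/9189 (F = -1792/(9*1021) = -⅑*1792/1021 = -1792/9189 ≈ -0.19502)
√(A(-31 - 30) + F) = √(2*(-31 - 30) - 1792/9189) = √(2*(-61) - 1792/9189) = √(-122 - 1792/9189) = √(-1122850/9189) = 5*I*√45857194/3063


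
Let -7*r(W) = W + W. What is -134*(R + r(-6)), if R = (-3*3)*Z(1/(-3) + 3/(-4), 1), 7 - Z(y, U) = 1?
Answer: 49044/7 ≈ 7006.3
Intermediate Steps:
r(W) = -2*W/7 (r(W) = -(W + W)/7 = -2*W/7)
Z(y, U) = 6 (Z(y, U) = 7 - 1*1 = 7 - 1 = 6)
R = -54 (R = -3*3*6 = -9*6 = -54)
-134*(R + r(-6)) = -134*(-54 - 2/7*(-6)) = -134*(-54 + 12/7) = -134*(-366/7) = 49044/7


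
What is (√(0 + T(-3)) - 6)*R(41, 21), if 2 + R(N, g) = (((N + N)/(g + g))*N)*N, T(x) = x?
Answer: -137758/7 + 68879*I*√3/21 ≈ -19680.0 + 5681.0*I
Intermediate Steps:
R(N, g) = -2 + N³/g (R(N, g) = -2 + (((N + N)/(g + g))*N)*N = -2 + (((2*N)/((2*g)))*N)*N = -2 + (((2*N)*(1/(2*g)))*N)*N = -2 + ((N/g)*N)*N = -2 + (N²/g)*N = -2 + N³/g)
(√(0 + T(-3)) - 6)*R(41, 21) = (√(0 - 3) - 6)*(-2 + 41³/21) = (√(-3) - 6)*(-2 + 68921*(1/21)) = (I*√3 - 6)*(-2 + 68921/21) = (-6 + I*√3)*(68879/21) = -137758/7 + 68879*I*√3/21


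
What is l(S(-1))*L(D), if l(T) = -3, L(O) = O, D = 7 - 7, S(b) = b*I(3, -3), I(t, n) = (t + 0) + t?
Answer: 0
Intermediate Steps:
I(t, n) = 2*t (I(t, n) = t + t = 2*t)
S(b) = 6*b (S(b) = b*(2*3) = b*6 = 6*b)
D = 0
l(S(-1))*L(D) = -3*0 = 0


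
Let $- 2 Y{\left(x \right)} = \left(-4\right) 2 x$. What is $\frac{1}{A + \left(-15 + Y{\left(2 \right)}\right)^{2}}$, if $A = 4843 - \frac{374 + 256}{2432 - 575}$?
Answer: $\frac{619}{3027938} \approx 0.00020443$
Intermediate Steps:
$Y{\left(x \right)} = 4 x$ ($Y{\left(x \right)} = - \frac{\left(-4\right) 2 x}{2} = - \frac{\left(-8\right) x}{2} = 4 x$)
$A = \frac{2997607}{619}$ ($A = 4843 - \frac{630}{1857} = 4843 - 630 \cdot \frac{1}{1857} = 4843 - \frac{210}{619} = \frac{2997607}{619} \approx 4842.7$)
$\frac{1}{A + \left(-15 + Y{\left(2 \right)}\right)^{2}} = \frac{1}{\frac{2997607}{619} + \left(-15 + 4 \cdot 2\right)^{2}} = \frac{1}{\frac{2997607}{619} + \left(-15 + 8\right)^{2}} = \frac{1}{\frac{2997607}{619} + \left(-7\right)^{2}} = \frac{1}{\frac{2997607}{619} + 49} = \frac{1}{\frac{3027938}{619}} = \frac{619}{3027938}$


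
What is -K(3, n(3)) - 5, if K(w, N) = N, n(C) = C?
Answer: -8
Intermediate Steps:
-K(3, n(3)) - 5 = -1*3 - 5 = -3 - 5 = -8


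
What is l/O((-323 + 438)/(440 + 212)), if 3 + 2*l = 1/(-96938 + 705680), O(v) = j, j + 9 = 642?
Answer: -1826225/770667372 ≈ -0.0023697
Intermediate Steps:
j = 633 (j = -9 + 642 = 633)
O(v) = 633
l = -1826225/1217484 (l = -3/2 + 1/(2*(-96938 + 705680)) = -3/2 + (½)/608742 = -3/2 + (½)*(1/608742) = -3/2 + 1/1217484 = -1826225/1217484 ≈ -1.5000)
l/O((-323 + 438)/(440 + 212)) = -1826225/1217484/633 = -1826225/1217484*1/633 = -1826225/770667372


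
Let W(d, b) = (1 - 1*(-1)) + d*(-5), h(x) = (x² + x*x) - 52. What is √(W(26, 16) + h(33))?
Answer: 3*√222 ≈ 44.699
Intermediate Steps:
h(x) = -52 + 2*x² (h(x) = (x² + x²) - 52 = 2*x² - 52 = -52 + 2*x²)
W(d, b) = 2 - 5*d (W(d, b) = (1 + 1) - 5*d = 2 - 5*d)
√(W(26, 16) + h(33)) = √((2 - 5*26) + (-52 + 2*33²)) = √((2 - 130) + (-52 + 2*1089)) = √(-128 + (-52 + 2178)) = √(-128 + 2126) = √1998 = 3*√222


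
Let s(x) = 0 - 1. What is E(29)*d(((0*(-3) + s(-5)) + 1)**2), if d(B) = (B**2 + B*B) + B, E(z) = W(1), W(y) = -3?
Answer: 0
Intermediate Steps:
s(x) = -1
E(z) = -3
d(B) = B + 2*B**2 (d(B) = (B**2 + B**2) + B = 2*B**2 + B = B + 2*B**2)
E(29)*d(((0*(-3) + s(-5)) + 1)**2) = -3*((0*(-3) - 1) + 1)**2*(1 + 2*((0*(-3) - 1) + 1)**2) = -3*((0 - 1) + 1)**2*(1 + 2*((0 - 1) + 1)**2) = -3*(-1 + 1)**2*(1 + 2*(-1 + 1)**2) = -3*0**2*(1 + 2*0**2) = -0*(1 + 2*0) = -0*(1 + 0) = -0 = -3*0 = 0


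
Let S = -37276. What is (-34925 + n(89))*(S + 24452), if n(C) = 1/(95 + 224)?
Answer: 142873132976/319 ≈ 4.4788e+8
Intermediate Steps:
n(C) = 1/319
(-34925 + n(89))*(S + 24452) = (-34925 + 1/319)*(-37276 + 24452) = -11141074/319*(-12824) = 142873132976/319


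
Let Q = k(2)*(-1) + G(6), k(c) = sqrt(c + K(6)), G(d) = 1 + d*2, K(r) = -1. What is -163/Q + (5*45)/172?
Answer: -3167/258 ≈ -12.275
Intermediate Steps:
G(d) = 1 + 2*d
k(c) = sqrt(-1 + c) (k(c) = sqrt(c - 1) = sqrt(-1 + c))
Q = 12 (Q = sqrt(-1 + 2)*(-1) + (1 + 2*6) = sqrt(1)*(-1) + (1 + 12) = 1*(-1) + 13 = -1 + 13 = 12)
-163/Q + (5*45)/172 = -163/12 + (5*45)/172 = -163*1/12 + 225*(1/172) = -163/12 + 225/172 = -3167/258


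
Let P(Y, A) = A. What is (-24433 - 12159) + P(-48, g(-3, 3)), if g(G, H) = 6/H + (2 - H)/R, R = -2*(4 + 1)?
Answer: -365899/10 ≈ -36590.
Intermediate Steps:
R = -10 (R = -2*5 = -10)
g(G, H) = -⅕ + 6/H + H/10 (g(G, H) = 6/H + (2 - H)/(-10) = 6/H + (2 - H)*(-⅒) = 6/H + (-⅕ + H/10) = -⅕ + 6/H + H/10)
(-24433 - 12159) + P(-48, g(-3, 3)) = (-24433 - 12159) + (⅒)*(60 + 3*(-2 + 3))/3 = -36592 + (⅒)*(⅓)*(60 + 3*1) = -36592 + (⅒)*(⅓)*(60 + 3) = -36592 + (⅒)*(⅓)*63 = -36592 + 21/10 = -365899/10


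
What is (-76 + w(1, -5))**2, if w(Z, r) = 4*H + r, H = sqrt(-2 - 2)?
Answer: 6497 - 1296*I ≈ 6497.0 - 1296.0*I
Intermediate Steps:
H = 2*I (H = sqrt(-4) = 2*I ≈ 2.0*I)
w(Z, r) = r + 8*I (w(Z, r) = 4*(2*I) + r = 8*I + r = r + 8*I)
(-76 + w(1, -5))**2 = (-76 + (-5 + 8*I))**2 = (-81 + 8*I)**2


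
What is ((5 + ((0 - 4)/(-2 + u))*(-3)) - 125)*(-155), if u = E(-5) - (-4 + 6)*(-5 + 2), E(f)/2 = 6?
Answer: 73935/4 ≈ 18484.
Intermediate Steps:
E(f) = 12 (E(f) = 2*6 = 12)
u = 18 (u = 12 - (-4 + 6)*(-5 + 2) = 12 - 2*(-3) = 12 - 1*(-6) = 12 + 6 = 18)
((5 + ((0 - 4)/(-2 + u))*(-3)) - 125)*(-155) = ((5 + ((0 - 4)/(-2 + 18))*(-3)) - 125)*(-155) = ((5 - 4/16*(-3)) - 125)*(-155) = ((5 - 4*1/16*(-3)) - 125)*(-155) = ((5 - ¼*(-3)) - 125)*(-155) = ((5 + ¾) - 125)*(-155) = (23/4 - 125)*(-155) = -477/4*(-155) = 73935/4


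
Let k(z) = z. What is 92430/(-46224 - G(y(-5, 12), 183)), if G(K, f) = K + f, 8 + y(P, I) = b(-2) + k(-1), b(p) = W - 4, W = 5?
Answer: -92430/46399 ≈ -1.9921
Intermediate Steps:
b(p) = 1 (b(p) = 5 - 4 = 1)
y(P, I) = -8 (y(P, I) = -8 + (1 - 1) = -8 + 0 = -8)
92430/(-46224 - G(y(-5, 12), 183)) = 92430/(-46224 - (-8 + 183)) = 92430/(-46224 - 1*175) = 92430/(-46224 - 175) = 92430/(-46399) = 92430*(-1/46399) = -92430/46399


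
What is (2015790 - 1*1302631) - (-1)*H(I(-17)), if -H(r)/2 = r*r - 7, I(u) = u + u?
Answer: 710861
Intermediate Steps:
I(u) = 2*u
H(r) = 14 - 2*r² (H(r) = -2*(r*r - 7) = -2*(r² - 7) = -2*(-7 + r²) = 14 - 2*r²)
(2015790 - 1*1302631) - (-1)*H(I(-17)) = (2015790 - 1*1302631) - (-1)*(14 - 2*(2*(-17))²) = (2015790 - 1302631) - (-1)*(14 - 2*(-34)²) = 713159 - (-1)*(14 - 2*1156) = 713159 - (-1)*(14 - 2312) = 713159 - (-1)*(-2298) = 713159 - 1*2298 = 713159 - 2298 = 710861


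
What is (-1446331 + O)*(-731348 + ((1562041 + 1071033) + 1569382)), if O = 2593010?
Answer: 3980246650332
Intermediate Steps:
(-1446331 + O)*(-731348 + ((1562041 + 1071033) + 1569382)) = (-1446331 + 2593010)*(-731348 + ((1562041 + 1071033) + 1569382)) = 1146679*(-731348 + (2633074 + 1569382)) = 1146679*(-731348 + 4202456) = 1146679*3471108 = 3980246650332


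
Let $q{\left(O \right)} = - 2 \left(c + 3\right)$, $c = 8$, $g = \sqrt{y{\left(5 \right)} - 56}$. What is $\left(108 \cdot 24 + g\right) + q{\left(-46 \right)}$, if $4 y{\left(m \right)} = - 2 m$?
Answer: $2570 + \frac{3 i \sqrt{26}}{2} \approx 2570.0 + 7.6485 i$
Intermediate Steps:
$y{\left(m \right)} = - \frac{m}{2}$ ($y{\left(m \right)} = \frac{\left(-2\right) m}{4} = - \frac{m}{2}$)
$g = \frac{3 i \sqrt{26}}{2}$ ($g = \sqrt{\left(- \frac{1}{2}\right) 5 - 56} = \sqrt{- \frac{5}{2} - 56} = \sqrt{- \frac{117}{2}} = \frac{3 i \sqrt{26}}{2} \approx 7.6485 i$)
$q{\left(O \right)} = -22$ ($q{\left(O \right)} = - 2 \left(8 + 3\right) = \left(-2\right) 11 = -22$)
$\left(108 \cdot 24 + g\right) + q{\left(-46 \right)} = \left(108 \cdot 24 + \frac{3 i \sqrt{26}}{2}\right) - 22 = \left(2592 + \frac{3 i \sqrt{26}}{2}\right) - 22 = 2570 + \frac{3 i \sqrt{26}}{2}$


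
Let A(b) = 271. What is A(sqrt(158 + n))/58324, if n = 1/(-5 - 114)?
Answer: 271/58324 ≈ 0.0046465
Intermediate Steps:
n = -1/119 (n = 1/(-119) = -1/119 ≈ -0.0084034)
A(sqrt(158 + n))/58324 = 271/58324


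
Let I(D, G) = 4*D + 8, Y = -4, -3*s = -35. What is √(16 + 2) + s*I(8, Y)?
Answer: 1400/3 + 3*√2 ≈ 470.91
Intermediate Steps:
s = 35/3 (s = -⅓*(-35) = 35/3 ≈ 11.667)
I(D, G) = 8 + 4*D
√(16 + 2) + s*I(8, Y) = √(16 + 2) + 35*(8 + 4*8)/3 = √18 + 35*(8 + 32)/3 = 3*√2 + (35/3)*40 = 3*√2 + 1400/3 = 1400/3 + 3*√2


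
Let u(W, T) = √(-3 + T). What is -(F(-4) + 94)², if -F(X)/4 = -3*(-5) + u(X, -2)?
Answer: -1076 + 272*I*√5 ≈ -1076.0 + 608.21*I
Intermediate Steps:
F(X) = -60 - 4*I*√5 (F(X) = -4*(-3*(-5) + √(-3 - 2)) = -4*(15 + √(-5)) = -4*(15 + I*√5) = -60 - 4*I*√5)
-(F(-4) + 94)² = -((-60 - 4*I*√5) + 94)² = -(34 - 4*I*√5)²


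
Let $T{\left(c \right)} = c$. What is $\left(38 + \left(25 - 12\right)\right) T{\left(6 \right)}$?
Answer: $306$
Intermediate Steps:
$\left(38 + \left(25 - 12\right)\right) T{\left(6 \right)} = \left(38 + \left(25 - 12\right)\right) 6 = \left(38 + 13\right) 6 = 51 \cdot 6 = 306$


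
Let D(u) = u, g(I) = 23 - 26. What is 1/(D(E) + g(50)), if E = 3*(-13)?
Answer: -1/42 ≈ -0.023810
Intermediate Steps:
g(I) = -3
E = -39
1/(D(E) + g(50)) = 1/(-39 - 3) = 1/(-42) = -1/42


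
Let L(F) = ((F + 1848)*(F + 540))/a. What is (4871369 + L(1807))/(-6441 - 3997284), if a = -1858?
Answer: -9042425317/7438921050 ≈ -1.2156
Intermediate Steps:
L(F) = -(540 + F)*(1848 + F)/1858 (L(F) = ((F + 1848)*(F + 540))/(-1858) = ((1848 + F)*(540 + F))*(-1/1858) = ((540 + F)*(1848 + F))*(-1/1858) = -(540 + F)*(1848 + F)/1858)
(4871369 + L(1807))/(-6441 - 3997284) = (4871369 + (-498960/929 - 1194/929*1807 - 1/1858*1807²))/(-6441 - 3997284) = (4871369 + (-498960/929 - 2157558/929 - 1/1858*3265249))/(-4003725) = (4871369 + (-498960/929 - 2157558/929 - 3265249/1858))*(-1/4003725) = (4871369 - 8578285/1858)*(-1/4003725) = (9042425317/1858)*(-1/4003725) = -9042425317/7438921050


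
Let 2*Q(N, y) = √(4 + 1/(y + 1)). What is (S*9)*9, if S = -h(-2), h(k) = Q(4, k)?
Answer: -81*√3/2 ≈ -70.148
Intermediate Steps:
Q(N, y) = √(4 + 1/(1 + y))/2 (Q(N, y) = √(4 + 1/(y + 1))/2 = √(4 + 1/(1 + y))/2)
h(k) = √((5 + 4*k)/(1 + k))/2
S = -√3/2 (S = -√((5 + 4*(-2))/(1 - 2))/2 = -√((5 - 8)/(-1))/2 = -√(-1*(-3))/2 = -√3/2 ≈ -0.86602)
(S*9)*9 = (-√3/2*9)*9 = -9*√3/2*9 = -81*√3/2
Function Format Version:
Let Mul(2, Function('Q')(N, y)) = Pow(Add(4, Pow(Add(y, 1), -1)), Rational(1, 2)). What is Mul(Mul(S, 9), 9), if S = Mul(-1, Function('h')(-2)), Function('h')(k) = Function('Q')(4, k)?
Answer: Mul(Rational(-81, 2), Pow(3, Rational(1, 2))) ≈ -70.148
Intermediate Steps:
Function('Q')(N, y) = Mul(Rational(1, 2), Pow(Add(4, Pow(Add(1, y), -1)), Rational(1, 2))) (Function('Q')(N, y) = Mul(Rational(1, 2), Pow(Add(4, Pow(Add(y, 1), -1)), Rational(1, 2))) = Mul(Rational(1, 2), Pow(Add(4, Pow(Add(1, y), -1)), Rational(1, 2))))
Function('h')(k) = Mul(Rational(1, 2), Pow(Mul(Pow(Add(1, k), -1), Add(5, Mul(4, k))), Rational(1, 2)))
S = Mul(Rational(-1, 2), Pow(3, Rational(1, 2))) (S = Mul(-1, Mul(Rational(1, 2), Pow(Mul(Pow(Add(1, -2), -1), Add(5, Mul(4, -2))), Rational(1, 2)))) = Mul(-1, Mul(Rational(1, 2), Pow(Mul(Pow(-1, -1), Add(5, -8)), Rational(1, 2)))) = Mul(-1, Mul(Rational(1, 2), Pow(Mul(-1, -3), Rational(1, 2)))) = Mul(-1, Mul(Rational(1, 2), Pow(3, Rational(1, 2)))) = Mul(Rational(-1, 2), Pow(3, Rational(1, 2))) ≈ -0.86602)
Mul(Mul(S, 9), 9) = Mul(Mul(Mul(Rational(-1, 2), Pow(3, Rational(1, 2))), 9), 9) = Mul(Mul(Rational(-9, 2), Pow(3, Rational(1, 2))), 9) = Mul(Rational(-81, 2), Pow(3, Rational(1, 2)))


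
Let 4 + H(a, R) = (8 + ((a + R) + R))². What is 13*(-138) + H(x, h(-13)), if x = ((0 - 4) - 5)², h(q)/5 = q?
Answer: -117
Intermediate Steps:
h(q) = 5*q
x = 81 (x = (-4 - 5)² = (-9)² = 81)
H(a, R) = -4 + (8 + a + 2*R)² (H(a, R) = -4 + (8 + ((a + R) + R))² = -4 + (8 + ((R + a) + R))² = -4 + (8 + (a + 2*R))² = -4 + (8 + a + 2*R)²)
13*(-138) + H(x, h(-13)) = 13*(-138) + (-4 + (8 + 81 + 2*(5*(-13)))²) = -1794 + (-4 + (8 + 81 + 2*(-65))²) = -1794 + (-4 + (8 + 81 - 130)²) = -1794 + (-4 + (-41)²) = -1794 + (-4 + 1681) = -1794 + 1677 = -117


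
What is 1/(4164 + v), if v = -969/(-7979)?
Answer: 7979/33225525 ≈ 0.00024015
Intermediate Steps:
v = 969/7979 (v = -969*(-1/7979) = 969/7979 ≈ 0.12144)
1/(4164 + v) = 1/(4164 + 969/7979) = 1/(33225525/7979) = 7979/33225525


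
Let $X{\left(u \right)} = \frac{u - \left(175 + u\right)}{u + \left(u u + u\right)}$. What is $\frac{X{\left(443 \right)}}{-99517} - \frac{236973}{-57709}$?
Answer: $\frac{929800715170322}{226430307905131} \approx 4.1063$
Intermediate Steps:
$X{\left(u \right)} = - \frac{175}{u^{2} + 2 u}$ ($X{\left(u \right)} = - \frac{175}{u + \left(u^{2} + u\right)} = - \frac{175}{u + \left(u + u^{2}\right)} = - \frac{175}{u^{2} + 2 u}$)
$\frac{X{\left(443 \right)}}{-99517} - \frac{236973}{-57709} = \frac{\left(-175\right) \frac{1}{443} \frac{1}{2 + 443}}{-99517} - \frac{236973}{-57709} = \left(-175\right) \frac{1}{443} \cdot \frac{1}{445} \left(- \frac{1}{99517}\right) - - \frac{236973}{57709} = \left(-175\right) \frac{1}{443} \cdot \frac{1}{445} \left(- \frac{1}{99517}\right) + \frac{236973}{57709} = \left(- \frac{35}{39427}\right) \left(- \frac{1}{99517}\right) + \frac{236973}{57709} = \frac{35}{3923656759} + \frac{236973}{57709} = \frac{929800715170322}{226430307905131}$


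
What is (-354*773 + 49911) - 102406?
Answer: -326137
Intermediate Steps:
(-354*773 + 49911) - 102406 = (-273642 + 49911) - 102406 = -223731 - 102406 = -326137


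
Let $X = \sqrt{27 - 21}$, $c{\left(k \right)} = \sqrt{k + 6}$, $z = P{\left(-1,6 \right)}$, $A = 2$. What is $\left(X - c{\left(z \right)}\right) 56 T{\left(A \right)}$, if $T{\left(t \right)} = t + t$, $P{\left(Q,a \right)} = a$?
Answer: $- 448 \sqrt{3} + 224 \sqrt{6} \approx -227.27$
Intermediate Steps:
$z = 6$
$T{\left(t \right)} = 2 t$
$c{\left(k \right)} = \sqrt{6 + k}$
$X = \sqrt{6} \approx 2.4495$
$\left(X - c{\left(z \right)}\right) 56 T{\left(A \right)} = \left(\sqrt{6} - \sqrt{6 + 6}\right) 56 \cdot 2 \cdot 2 = \left(\sqrt{6} - \sqrt{12}\right) 56 \cdot 4 = \left(\sqrt{6} - 2 \sqrt{3}\right) 224 = - 448 \sqrt{3} + 224 \sqrt{6}$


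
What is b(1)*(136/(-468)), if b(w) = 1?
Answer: -34/117 ≈ -0.29060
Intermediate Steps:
b(1)*(136/(-468)) = 1*(136/(-468)) = 1*(136*(-1/468)) = 1*(-34/117) = -34/117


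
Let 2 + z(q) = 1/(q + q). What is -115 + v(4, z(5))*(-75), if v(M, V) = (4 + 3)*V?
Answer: 1765/2 ≈ 882.50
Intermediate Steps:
z(q) = -2 + 1/(2*q) (z(q) = -2 + 1/(q + q) = -2 + 1/(2*q))
v(M, V) = 7*V
-115 + v(4, z(5))*(-75) = -115 + (7*(-2 + (½)/5))*(-75) = -115 + (7*(-2 + (½)*(⅕)))*(-75) = -115 + (7*(-2 + ⅒))*(-75) = -115 + (7*(-19/10))*(-75) = -115 - 133/10*(-75) = -115 + 1995/2 = 1765/2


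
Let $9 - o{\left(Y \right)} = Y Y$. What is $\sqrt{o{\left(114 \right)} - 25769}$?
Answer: $2 i \sqrt{9689} \approx 196.87 i$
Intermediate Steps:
$o{\left(Y \right)} = 9 - Y^{2}$ ($o{\left(Y \right)} = 9 - Y Y = 9 - Y^{2}$)
$\sqrt{o{\left(114 \right)} - 25769} = \sqrt{\left(9 - 114^{2}\right) - 25769} = \sqrt{\left(9 - 12996\right) - 25769} = \sqrt{-12987 - 25769} = \sqrt{-38756} = 2 i \sqrt{9689}$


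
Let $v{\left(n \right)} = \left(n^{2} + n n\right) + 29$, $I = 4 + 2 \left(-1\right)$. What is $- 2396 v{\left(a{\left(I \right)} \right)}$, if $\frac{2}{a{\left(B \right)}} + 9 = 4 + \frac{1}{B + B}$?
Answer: $- \frac{25390412}{361} \approx -70334.0$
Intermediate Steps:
$I = 2$ ($I = 4 - 2 = 2$)
$a{\left(B \right)} = \frac{2}{-5 + \frac{1}{2 B}}$ ($a{\left(B \right)} = \frac{2}{-9 + \left(4 + \frac{1}{B + B}\right)} = \frac{2}{-9 + \left(4 + \frac{1}{2 B}\right)} = \frac{2}{-5 + \frac{1}{2 B}}$)
$v{\left(n \right)} = 29 + 2 n^{2}$ ($v{\left(n \right)} = \left(n^{2} + n^{2}\right) + 29 = 2 n^{2} + 29 = 29 + 2 n^{2}$)
$- 2396 v{\left(a{\left(I \right)} \right)} = - 2396 \left(29 + 2 \left(\left(-4\right) 2 \frac{1}{-1 + 10 \cdot 2}\right)^{2}\right) = - 2396 \left(29 + 2 \left(\left(-4\right) 2 \frac{1}{-1 + 20}\right)^{2}\right) = - 2396 \left(29 + 2 \left(\left(-4\right) 2 \cdot \frac{1}{19}\right)^{2}\right) = - 2396 \left(29 + 2 \left(- \frac{8}{19}\right)^{2}\right) = - 2396 \left(29 + 2 \cdot \frac{64}{361}\right) = - 2396 \left(29 + \frac{128}{361}\right) = \left(-2396\right) \frac{10597}{361} = - \frac{25390412}{361}$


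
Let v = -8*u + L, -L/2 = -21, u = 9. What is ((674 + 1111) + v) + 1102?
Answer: 2857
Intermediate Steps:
L = 42 (L = -2*(-21) = 42)
v = -30 (v = -8*9 + 42 = -72 + 42 = -30)
((674 + 1111) + v) + 1102 = ((674 + 1111) - 30) + 1102 = (1785 - 30) + 1102 = 1755 + 1102 = 2857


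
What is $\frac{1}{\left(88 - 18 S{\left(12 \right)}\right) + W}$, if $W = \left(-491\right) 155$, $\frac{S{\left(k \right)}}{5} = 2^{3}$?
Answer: $- \frac{1}{76737} \approx -1.3032 \cdot 10^{-5}$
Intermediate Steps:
$S{\left(k \right)} = 40$ ($S{\left(k \right)} = 5 \cdot 2^{3} = 5 \cdot 8 = 40$)
$W = -76105$
$\frac{1}{\left(88 - 18 S{\left(12 \right)}\right) + W} = \frac{1}{\left(88 - 720\right) - 76105} = \frac{1}{-632 - 76105} = \frac{1}{-76737} = - \frac{1}{76737}$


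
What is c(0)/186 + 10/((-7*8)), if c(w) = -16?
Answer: -689/2604 ≈ -0.26459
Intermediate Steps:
c(0)/186 + 10/((-7*8)) = -16/186 + 10/((-7*8)) = -16*1/186 + 10/(-56) = -8/93 + 10*(-1/56) = -8/93 - 5/28 = -689/2604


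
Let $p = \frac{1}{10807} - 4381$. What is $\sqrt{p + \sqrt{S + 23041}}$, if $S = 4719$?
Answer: $\frac{\sqrt{-511662451062 + 467164996 \sqrt{1735}}}{10807} \approx 64.918 i$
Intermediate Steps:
$p = - \frac{47345466}{10807}$ ($p = \frac{1}{10807} - 4381 = - \frac{47345466}{10807} \approx -4381.0$)
$\sqrt{p + \sqrt{S + 23041}} = \sqrt{- \frac{47345466}{10807} + \sqrt{4719 + 23041}} = \sqrt{- \frac{47345466}{10807} + \sqrt{27760}} = \sqrt{- \frac{47345466}{10807} + 4 \sqrt{1735}}$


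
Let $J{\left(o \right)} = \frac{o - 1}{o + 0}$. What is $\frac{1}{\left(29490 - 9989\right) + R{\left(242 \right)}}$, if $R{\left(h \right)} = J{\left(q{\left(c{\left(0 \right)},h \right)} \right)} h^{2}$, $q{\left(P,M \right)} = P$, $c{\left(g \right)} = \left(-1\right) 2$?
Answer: $\frac{1}{107347} \approx 9.3156 \cdot 10^{-6}$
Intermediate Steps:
$c{\left(g \right)} = -2$
$J{\left(o \right)} = \frac{-1 + o}{o}$
$R{\left(h \right)} = \frac{3 h^{2}}{2}$ ($R{\left(h \right)} = \frac{-1 - 2}{-2} h^{2} = \left(- \frac{1}{2}\right) \left(-3\right) h^{2} = \frac{3 h^{2}}{2}$)
$\frac{1}{\left(29490 - 9989\right) + R{\left(242 \right)}} = \frac{1}{\left(29490 - 9989\right) + \frac{3 \cdot 242^{2}}{2}} = \frac{1}{\left(29490 - 9989\right) + \frac{3}{2} \cdot 58564} = \frac{1}{19501 + 87846} = \frac{1}{107347}$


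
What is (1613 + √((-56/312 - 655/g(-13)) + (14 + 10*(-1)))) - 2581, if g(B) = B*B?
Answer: -968 + 2*I*√21/39 ≈ -968.0 + 0.235*I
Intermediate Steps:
g(B) = B²
(1613 + √((-56/312 - 655/g(-13)) + (14 + 10*(-1)))) - 2581 = (1613 + √((-56/312 - 655/((-13)²)) + (14 + 10*(-1)))) - 2581 = (1613 + √((-56*1/312 - 655/169) + (14 - 10))) - 2581 = (1613 + √((-7/39 - 655*1/169) + 4)) - 2581 = (1613 + √((-7/39 - 655/169) + 4)) - 2581 = (1613 + √(-2056/507 + 4)) - 2581 = (1613 + √(-28/507)) - 2581 = (1613 + 2*I*√21/39) - 2581 = -968 + 2*I*√21/39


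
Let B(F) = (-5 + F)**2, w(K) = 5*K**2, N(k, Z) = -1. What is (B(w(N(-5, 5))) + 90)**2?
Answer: 8100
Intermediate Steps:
(B(w(N(-5, 5))) + 90)**2 = ((-5 + 5*(-1)**2)**2 + 90)**2 = ((-5 + 5*1)**2 + 90)**2 = ((-5 + 5)**2 + 90)**2 = (0**2 + 90)**2 = (0 + 90)**2 = 90**2 = 8100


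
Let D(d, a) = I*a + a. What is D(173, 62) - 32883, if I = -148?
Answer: -41997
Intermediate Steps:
D(d, a) = -147*a (D(d, a) = -148*a + a = -147*a)
D(173, 62) - 32883 = -147*62 - 32883 = -9114 - 32883 = -41997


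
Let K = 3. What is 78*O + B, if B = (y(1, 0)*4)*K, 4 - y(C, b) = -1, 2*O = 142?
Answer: 5598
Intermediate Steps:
O = 71 (O = (1/2)*142 = 71)
y(C, b) = 5 (y(C, b) = 4 - 1*(-1) = 4 + 1 = 5)
B = 60 (B = (5*4)*3 = 20*3 = 60)
78*O + B = 78*71 + 60 = 5538 + 60 = 5598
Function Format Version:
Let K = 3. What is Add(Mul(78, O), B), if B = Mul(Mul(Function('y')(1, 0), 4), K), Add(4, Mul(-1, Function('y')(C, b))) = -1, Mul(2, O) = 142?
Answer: 5598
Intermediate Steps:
O = 71 (O = Mul(Rational(1, 2), 142) = 71)
Function('y')(C, b) = 5 (Function('y')(C, b) = Add(4, Mul(-1, -1)) = Add(4, 1) = 5)
B = 60 (B = Mul(Mul(5, 4), 3) = Mul(20, 3) = 60)
Add(Mul(78, O), B) = Add(Mul(78, 71), 60) = Add(5538, 60) = 5598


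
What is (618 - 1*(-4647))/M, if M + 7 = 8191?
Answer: 1755/2728 ≈ 0.64333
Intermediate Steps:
M = 8184 (M = -7 + 8191 = 8184)
(618 - 1*(-4647))/M = (618 - 1*(-4647))/8184 = (618 + 4647)*(1/8184) = 5265*(1/8184) = 1755/2728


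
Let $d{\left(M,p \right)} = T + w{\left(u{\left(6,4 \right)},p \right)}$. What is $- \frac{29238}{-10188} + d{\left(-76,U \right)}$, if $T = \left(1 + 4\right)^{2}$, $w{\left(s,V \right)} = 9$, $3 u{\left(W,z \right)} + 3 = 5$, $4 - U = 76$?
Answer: $\frac{62605}{1698} \approx 36.87$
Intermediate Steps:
$U = -72$ ($U = 4 - 76 = -72$)
$u{\left(W,z \right)} = \frac{2}{3}$ ($u{\left(W,z \right)} = -1 + \frac{1}{3} \cdot 5 = -1 + \frac{5}{3} = \frac{2}{3}$)
$T = 25$ ($T = 5^{2} = 25$)
$d{\left(M,p \right)} = 34$ ($d{\left(M,p \right)} = 25 + 9 = 34$)
$- \frac{29238}{-10188} + d{\left(-76,U \right)} = - \frac{29238}{-10188} + 34 = \left(-29238\right) \left(- \frac{1}{10188}\right) + 34 = \frac{4873}{1698} + 34 = \frac{62605}{1698}$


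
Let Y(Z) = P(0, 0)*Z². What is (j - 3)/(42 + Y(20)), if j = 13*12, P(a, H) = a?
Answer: 51/14 ≈ 3.6429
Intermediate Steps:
Y(Z) = 0 (Y(Z) = 0*Z² = 0)
j = 156
(j - 3)/(42 + Y(20)) = (156 - 3)/(42 + 0) = 153/42 = 153*(1/42) = 51/14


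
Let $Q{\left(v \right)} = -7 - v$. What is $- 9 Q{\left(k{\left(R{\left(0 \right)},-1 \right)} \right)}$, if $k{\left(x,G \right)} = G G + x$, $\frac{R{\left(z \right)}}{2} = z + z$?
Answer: $72$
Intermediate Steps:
$R{\left(z \right)} = 4 z$ ($R{\left(z \right)} = 2 \left(z + z\right) = 2 \cdot 2 z = 4 z$)
$k{\left(x,G \right)} = x + G^{2}$ ($k{\left(x,G \right)} = G^{2} + x = x + G^{2}$)
$- 9 Q{\left(k{\left(R{\left(0 \right)},-1 \right)} \right)} = - 9 \left(-7 - \left(4 \cdot 0 + \left(-1\right)^{2}\right)\right) = - 9 \left(-7 - \left(0 + 1\right)\right) = - 9 \left(-7 - 1\right) = \left(-9\right) \left(-8\right) = 72$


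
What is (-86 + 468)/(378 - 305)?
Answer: 382/73 ≈ 5.2329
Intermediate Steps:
(-86 + 468)/(378 - 305) = 382/73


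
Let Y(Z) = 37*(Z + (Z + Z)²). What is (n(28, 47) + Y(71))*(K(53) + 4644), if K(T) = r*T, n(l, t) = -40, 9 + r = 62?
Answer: 5579725715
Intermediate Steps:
r = 53 (r = -9 + 62 = 53)
K(T) = 53*T
Y(Z) = 37*Z + 148*Z² (Y(Z) = 37*(Z + (2*Z)²) = 37*(Z + 4*Z²) = 37*Z + 148*Z²)
(n(28, 47) + Y(71))*(K(53) + 4644) = (-40 + 37*71*(1 + 4*71))*(53*53 + 4644) = (-40 + 37*71*(1 + 284))*(2809 + 4644) = (-40 + 37*71*285)*7453 = (-40 + 748695)*7453 = 748655*7453 = 5579725715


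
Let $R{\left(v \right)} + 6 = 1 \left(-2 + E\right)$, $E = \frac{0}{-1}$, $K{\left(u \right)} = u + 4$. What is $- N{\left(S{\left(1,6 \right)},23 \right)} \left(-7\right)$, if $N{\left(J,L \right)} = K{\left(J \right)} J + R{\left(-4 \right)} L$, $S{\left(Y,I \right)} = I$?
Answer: $-868$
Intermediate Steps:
$K{\left(u \right)} = 4 + u$
$E = 0$ ($E = 0 \left(-1\right) = 0$)
$R{\left(v \right)} = -8$ ($R{\left(v \right)} = -6 + 1 \left(-2 + 0\right) = -6 + 1 \left(-2\right) = -6 - 2 = -8$)
$N{\left(J,L \right)} = - 8 L + J \left(4 + J\right)$ ($N{\left(J,L \right)} = \left(4 + J\right) J - 8 L = J \left(4 + J\right) - 8 L = - 8 L + J \left(4 + J\right)$)
$- N{\left(S{\left(1,6 \right)},23 \right)} \left(-7\right) = - \left(\left(-8\right) 23 + 6 \left(4 + 6\right)\right) \left(-7\right) = - \left(-184 + 6 \cdot 10\right) \left(-7\right) = - \left(-184 + 60\right) \left(-7\right) = - \left(-124\right) \left(-7\right) = \left(-1\right) 868 = -868$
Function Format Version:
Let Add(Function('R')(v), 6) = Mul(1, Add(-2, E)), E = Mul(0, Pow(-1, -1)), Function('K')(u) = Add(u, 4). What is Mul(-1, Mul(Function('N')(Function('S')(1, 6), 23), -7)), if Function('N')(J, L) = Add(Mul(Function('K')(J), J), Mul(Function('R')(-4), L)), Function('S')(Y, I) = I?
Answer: -868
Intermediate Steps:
Function('K')(u) = Add(4, u)
E = 0 (E = Mul(0, -1) = 0)
Function('R')(v) = -8 (Function('R')(v) = Add(-6, Mul(1, Add(-2, 0))) = Add(-6, Mul(1, -2)) = Add(-6, -2) = -8)
Function('N')(J, L) = Add(Mul(-8, L), Mul(J, Add(4, J))) (Function('N')(J, L) = Add(Mul(Add(4, J), J), Mul(-8, L)) = Add(Mul(J, Add(4, J)), Mul(-8, L)) = Add(Mul(-8, L), Mul(J, Add(4, J))))
Mul(-1, Mul(Function('N')(Function('S')(1, 6), 23), -7)) = Mul(-1, Mul(Add(Mul(-8, 23), Mul(6, Add(4, 6))), -7)) = Mul(-1, Mul(Add(-184, Mul(6, 10)), -7)) = Mul(-1, Mul(Add(-184, 60), -7)) = Mul(-1, Mul(-124, -7)) = Mul(-1, 868) = -868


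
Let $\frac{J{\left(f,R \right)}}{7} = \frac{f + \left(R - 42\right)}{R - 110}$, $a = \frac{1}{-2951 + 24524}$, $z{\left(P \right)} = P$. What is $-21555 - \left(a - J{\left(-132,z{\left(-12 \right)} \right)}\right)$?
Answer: $- \frac{28351322953}{1315953} \approx -21544.0$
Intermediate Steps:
$a = \frac{1}{21573} \approx 4.6354 \cdot 10^{-5}$
$J{\left(f,R \right)} = \frac{7 \left(-42 + R + f\right)}{-110 + R}$ ($J{\left(f,R \right)} = 7 \frac{f + \left(R - 42\right)}{R - 110} = 7 \frac{f + \left(-42 + R\right)}{-110 + R} = 7 \frac{-42 + R + f}{-110 + R} = \frac{7 \left(-42 + R + f\right)}{-110 + R}$)
$-21555 - \left(a - J{\left(-132,z{\left(-12 \right)} \right)}\right) = -21555 - \left(\frac{1}{21573} - \frac{7 \left(-42 - 12 - 132\right)}{-110 - 12}\right) = -21555 - \left(\frac{1}{21573} - 7 \frac{1}{-122} \left(-186\right)\right) = -21555 - \left(\frac{1}{21573} - 7 \left(- \frac{1}{122}\right) \left(-186\right)\right) = -21555 - \left(\frac{1}{21573} - \frac{651}{61}\right) = -21555 - - \frac{14043962}{1315953} = -21555 + \frac{14043962}{1315953} = - \frac{28351322953}{1315953}$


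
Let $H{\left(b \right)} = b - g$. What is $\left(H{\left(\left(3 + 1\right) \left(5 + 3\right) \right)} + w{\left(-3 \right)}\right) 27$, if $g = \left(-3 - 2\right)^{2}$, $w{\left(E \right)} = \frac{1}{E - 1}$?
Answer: $\frac{729}{4} \approx 182.25$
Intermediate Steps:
$w{\left(E \right)} = \frac{1}{-1 + E}$
$g = 25$ ($g = \left(-5\right)^{2} = 25$)
$H{\left(b \right)} = -25 + b$ ($H{\left(b \right)} = b - 25 = -25 + b$)
$\left(H{\left(\left(3 + 1\right) \left(5 + 3\right) \right)} + w{\left(-3 \right)}\right) 27 = \left(\left(-25 + \left(3 + 1\right) \left(5 + 3\right)\right) + \frac{1}{-1 - 3}\right) 27 = \left(\left(-25 + 4 \cdot 8\right) + \frac{1}{-4}\right) 27 = \left(\left(-25 + 32\right) - \frac{1}{4}\right) 27 = \left(7 - \frac{1}{4}\right) 27 = \frac{27}{4} \cdot 27 = \frac{729}{4}$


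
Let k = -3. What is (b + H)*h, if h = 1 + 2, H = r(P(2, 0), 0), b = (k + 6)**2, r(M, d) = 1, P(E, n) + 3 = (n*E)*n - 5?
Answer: 30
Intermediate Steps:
P(E, n) = -8 + E*n**2 (P(E, n) = -3 + ((n*E)*n - 5) = -3 + ((E*n)*n - 5) = -3 + (E*n**2 - 5) = -3 + (-5 + E*n**2) = -8 + E*n**2)
b = 9 (b = (-3 + 6)**2 = 3**2 = 9)
H = 1
h = 3
(b + H)*h = (9 + 1)*3 = 10*3 = 30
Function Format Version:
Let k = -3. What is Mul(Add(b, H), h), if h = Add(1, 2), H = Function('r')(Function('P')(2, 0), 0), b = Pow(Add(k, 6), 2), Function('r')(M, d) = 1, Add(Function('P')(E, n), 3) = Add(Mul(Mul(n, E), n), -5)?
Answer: 30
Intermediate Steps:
Function('P')(E, n) = Add(-8, Mul(E, Pow(n, 2))) (Function('P')(E, n) = Add(-3, Add(Mul(Mul(n, E), n), -5)) = Add(-3, Add(Mul(Mul(E, n), n), -5)) = Add(-3, Add(Mul(E, Pow(n, 2)), -5)) = Add(-3, Add(-5, Mul(E, Pow(n, 2)))) = Add(-8, Mul(E, Pow(n, 2))))
b = 9 (b = Pow(Add(-3, 6), 2) = Pow(3, 2) = 9)
H = 1
h = 3
Mul(Add(b, H), h) = Mul(Add(9, 1), 3) = Mul(10, 3) = 30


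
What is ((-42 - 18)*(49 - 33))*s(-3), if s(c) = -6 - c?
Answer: 2880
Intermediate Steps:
((-42 - 18)*(49 - 33))*s(-3) = ((-42 - 18)*(49 - 33))*(-6 - 1*(-3)) = (-60*16)*(-6 + 3) = -960*(-3) = 2880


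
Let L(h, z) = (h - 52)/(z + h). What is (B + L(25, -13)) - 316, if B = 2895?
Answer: 10307/4 ≈ 2576.8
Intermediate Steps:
L(h, z) = (-52 + h)/(h + z)
(B + L(25, -13)) - 316 = (2895 + (-52 + 25)/(25 - 13)) - 316 = (2895 - 27/12) - 316 = (2895 + (1/12)*(-27)) - 316 = (2895 - 9/4) - 316 = 11571/4 - 316 = 10307/4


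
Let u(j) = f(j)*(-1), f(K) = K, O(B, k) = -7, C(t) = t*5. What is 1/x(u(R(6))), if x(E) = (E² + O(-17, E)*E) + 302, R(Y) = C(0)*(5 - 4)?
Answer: 1/302 ≈ 0.0033113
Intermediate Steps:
C(t) = 5*t
R(Y) = 0 (R(Y) = (5*0)*(5 - 4) = 0*1 = 0)
u(j) = -j (u(j) = j*(-1) = -j)
x(E) = 302 + E² - 7*E (x(E) = (E² - 7*E) + 302 = 302 + E² - 7*E)
1/x(u(R(6))) = 1/(302 + (-1*0)² - (-7)*0) = 1/(302 + 0² - 7*0) = 1/(302 + 0 + 0) = 1/302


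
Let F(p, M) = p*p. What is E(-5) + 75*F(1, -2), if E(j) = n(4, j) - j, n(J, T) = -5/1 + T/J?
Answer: 295/4 ≈ 73.750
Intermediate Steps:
n(J, T) = -5 + T/J (n(J, T) = -5*1 + T/J = -5 + T/J)
E(j) = -5 - 3*j/4 (E(j) = (-5 + j/4) - j = -5 - 3*j/4)
F(p, M) = p**2
E(-5) + 75*F(1, -2) = (-5 - 3/4*(-5)) + 75*1**2 = (-5 + 15/4) + 75*1 = -5/4 + 75 = 295/4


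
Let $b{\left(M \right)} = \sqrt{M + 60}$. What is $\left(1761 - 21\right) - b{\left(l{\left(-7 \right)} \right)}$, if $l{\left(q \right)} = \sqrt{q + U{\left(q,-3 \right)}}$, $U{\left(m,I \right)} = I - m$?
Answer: $1740 - \sqrt{60 + i \sqrt{3}} \approx 1732.3 - 0.11179 i$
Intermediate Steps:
$l{\left(q \right)} = i \sqrt{3}$ ($l{\left(q \right)} = \sqrt{q - \left(3 + q\right)} = \sqrt{-3} = i \sqrt{3}$)
$b{\left(M \right)} = \sqrt{60 + M}$
$\left(1761 - 21\right) - b{\left(l{\left(-7 \right)} \right)} = \left(1761 - 21\right) - \sqrt{60 + i \sqrt{3}} = 1740 - \sqrt{60 + i \sqrt{3}}$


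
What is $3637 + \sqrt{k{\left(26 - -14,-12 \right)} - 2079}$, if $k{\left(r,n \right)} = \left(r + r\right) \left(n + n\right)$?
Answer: $3637 + i \sqrt{3999} \approx 3637.0 + 63.238 i$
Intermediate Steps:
$k{\left(r,n \right)} = 4 n r$ ($k{\left(r,n \right)} = 2 r 2 n = 4 n r$)
$3637 + \sqrt{k{\left(26 - -14,-12 \right)} - 2079} = 3637 + \sqrt{4 \left(-12\right) \left(26 - -14\right) - 2079} = 3637 + \sqrt{4 \left(-12\right) \left(26 + 14\right) - 2079} = 3637 + \sqrt{4 \left(-12\right) 40 - 2079} = 3637 + \sqrt{-1920 - 2079} = 3637 + \sqrt{-3999} = 3637 + i \sqrt{3999}$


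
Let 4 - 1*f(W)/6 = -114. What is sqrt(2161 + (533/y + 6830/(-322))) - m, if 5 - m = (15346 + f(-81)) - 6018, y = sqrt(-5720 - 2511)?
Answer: 10031 + sqrt(3757749879067226 - 113718615283*I*sqrt(8231))/1325191 ≈ 10077.0 - 0.063502*I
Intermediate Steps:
y = I*sqrt(8231) (y = sqrt(-8231) = I*sqrt(8231) ≈ 90.725*I)
f(W) = 708 (f(W) = 24 - 6*(-114) = 24 + 684 = 708)
m = -10031 (m = 5 - ((15346 + 708) - 6018) = 5 - (16054 - 6018) = 5 - 1*10036 = 5 - 10036 = -10031)
sqrt(2161 + (533/y + 6830/(-322))) - m = sqrt(2161 + (533/((I*sqrt(8231))) + 6830/(-322))) - 1*(-10031) = sqrt(2161 + (533*(-I*sqrt(8231)/8231) + 6830*(-1/322))) + 10031 = sqrt(2161 + (-533*I*sqrt(8231)/8231 - 3415/161)) + 10031 = sqrt(2161 + (-3415/161 - 533*I*sqrt(8231)/8231)) + 10031 = sqrt(344506/161 - 533*I*sqrt(8231)/8231) + 10031 = 10031 + sqrt(344506/161 - 533*I*sqrt(8231)/8231)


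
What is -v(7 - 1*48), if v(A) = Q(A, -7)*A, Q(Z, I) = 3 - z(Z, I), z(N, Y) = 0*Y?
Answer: 123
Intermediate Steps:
z(N, Y) = 0
Q(Z, I) = 3 (Q(Z, I) = 3 - 1*0 = 3 + 0 = 3)
v(A) = 3*A
-v(7 - 1*48) = -3*(7 - 1*48) = -3*(7 - 48) = -3*(-41) = -1*(-123) = 123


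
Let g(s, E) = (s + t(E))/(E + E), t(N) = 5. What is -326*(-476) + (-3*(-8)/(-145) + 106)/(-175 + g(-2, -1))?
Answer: 7942652868/51185 ≈ 1.5518e+5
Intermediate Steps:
g(s, E) = (5 + s)/(2*E) (g(s, E) = (s + 5)/(E + E) = (5 + s)/((2*E)) = (5 + s)*(1/(2*E)) = (5 + s)/(2*E))
-326*(-476) + (-3*(-8)/(-145) + 106)/(-175 + g(-2, -1)) = -326*(-476) + (-3*(-8)/(-145) + 106)/(-175 + (1/2)*(5 - 2)/(-1)) = 155176 + (24*(-1/145) + 106)/(-175 + (1/2)*(-1)*3) = 155176 + (-24/145 + 106)/(-175 - 3/2) = 155176 + 15346/(145*(-353/2)) = 155176 + (15346/145)*(-2/353) = 155176 - 30692/51185 = 7942652868/51185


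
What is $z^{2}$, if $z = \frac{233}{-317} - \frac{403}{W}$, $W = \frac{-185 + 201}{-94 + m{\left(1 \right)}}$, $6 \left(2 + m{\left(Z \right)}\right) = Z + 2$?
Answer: $\frac{595017717210225}{102900736} \approx 5.7824 \cdot 10^{6}$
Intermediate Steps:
$m{\left(Z \right)} = - \frac{5}{3} + \frac{Z}{6}$ ($m{\left(Z \right)} = -2 + \frac{Z + 2}{6} = -2 + \frac{2 + Z}{6} = -2 + \left(\frac{1}{3} + \frac{Z}{6}\right) = - \frac{5}{3} + \frac{Z}{6}$)
$W = - \frac{32}{191}$ ($W = \frac{-185 + 201}{-94 + \left(- \frac{5}{3} + \frac{1}{6} \cdot 1\right)} = \frac{16}{-94 + \left(- \frac{5}{3} + \frac{1}{6}\right)} = \frac{16}{-94 - \frac{3}{2}} = \frac{16}{- \frac{191}{2}} = 16 \left(- \frac{2}{191}\right) = - \frac{32}{191} \approx -0.16754$)
$z = \frac{24392985}{10144}$ ($z = \frac{233}{-317} - \frac{403}{- \frac{32}{191}} = 233 \left(- \frac{1}{317}\right) - - \frac{76973}{32} = - \frac{233}{317} + \frac{76973}{32} = \frac{24392985}{10144} \approx 2404.7$)
$z^{2} = \left(\frac{24392985}{10144}\right)^{2} = \frac{595017717210225}{102900736}$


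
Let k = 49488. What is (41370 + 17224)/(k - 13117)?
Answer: 58594/36371 ≈ 1.6110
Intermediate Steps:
(41370 + 17224)/(k - 13117) = (41370 + 17224)/(49488 - 13117) = 58594/36371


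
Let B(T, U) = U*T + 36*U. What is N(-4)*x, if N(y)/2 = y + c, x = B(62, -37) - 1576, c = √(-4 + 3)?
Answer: 41616 - 10404*I ≈ 41616.0 - 10404.0*I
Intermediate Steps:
B(T, U) = 36*U + T*U (B(T, U) = T*U + 36*U = 36*U + T*U)
c = I (c = √(-1) = I ≈ 1.0*I)
x = -5202 (x = -37*(36 + 62) - 1576 = -37*98 - 1576 = -3626 - 1576 = -5202)
N(y) = 2*I + 2*y (N(y) = 2*(y + I) = 2*(I + y) = 2*I + 2*y)
N(-4)*x = (2*I + 2*(-4))*(-5202) = (2*I - 8)*(-5202) = (-8 + 2*I)*(-5202) = 41616 - 10404*I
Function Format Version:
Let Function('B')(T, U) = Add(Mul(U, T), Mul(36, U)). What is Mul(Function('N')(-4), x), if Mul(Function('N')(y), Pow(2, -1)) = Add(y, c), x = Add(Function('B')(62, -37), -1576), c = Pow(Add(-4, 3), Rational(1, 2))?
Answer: Add(41616, Mul(-10404, I)) ≈ Add(41616., Mul(-10404., I))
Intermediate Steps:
Function('B')(T, U) = Add(Mul(36, U), Mul(T, U)) (Function('B')(T, U) = Add(Mul(T, U), Mul(36, U)) = Add(Mul(36, U), Mul(T, U)))
c = I (c = Pow(-1, Rational(1, 2)) = I ≈ Mul(1.0000, I))
x = -5202 (x = Add(Mul(-37, Add(36, 62)), -1576) = Add(Mul(-37, 98), -1576) = Add(-3626, -1576) = -5202)
Function('N')(y) = Add(Mul(2, I), Mul(2, y)) (Function('N')(y) = Mul(2, Add(y, I)) = Mul(2, Add(I, y)) = Add(Mul(2, I), Mul(2, y)))
Mul(Function('N')(-4), x) = Mul(Add(Mul(2, I), Mul(2, -4)), -5202) = Mul(Add(Mul(2, I), -8), -5202) = Mul(Add(-8, Mul(2, I)), -5202) = Add(41616, Mul(-10404, I))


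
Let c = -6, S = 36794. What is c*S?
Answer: -220764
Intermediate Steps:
c*S = -6*36794 = -220764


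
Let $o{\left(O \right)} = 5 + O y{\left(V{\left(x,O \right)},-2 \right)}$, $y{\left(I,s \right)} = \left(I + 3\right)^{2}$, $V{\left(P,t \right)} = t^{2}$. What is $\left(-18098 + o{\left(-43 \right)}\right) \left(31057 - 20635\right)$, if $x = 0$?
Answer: $-1537286323230$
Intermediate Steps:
$y{\left(I,s \right)} = \left(3 + I\right)^{2}$
$o{\left(O \right)} = 5 + O \left(3 + O^{2}\right)^{2}$
$\left(-18098 + o{\left(-43 \right)}\right) \left(31057 - 20635\right) = \left(-18098 + \left(5 - 43 \left(3 + \left(-43\right)^{2}\right)^{2}\right)\right) \left(31057 - 20635\right) = \left(-18098 + \left(5 - 43 \left(3 + 1849\right)^{2}\right)\right) 10422 = \left(-18098 + \left(5 - 43 \cdot 1852^{2}\right)\right) 10422 = \left(-18098 + \left(5 - 147485872\right)\right) 10422 = \left(-18098 - 147485867\right) 10422 = \left(-147503965\right) 10422 = -1537286323230$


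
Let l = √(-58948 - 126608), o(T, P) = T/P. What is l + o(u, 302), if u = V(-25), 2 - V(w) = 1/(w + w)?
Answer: 101/15100 + 94*I*√21 ≈ 0.0066887 + 430.76*I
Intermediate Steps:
V(w) = 2 - 1/(2*w) (V(w) = 2 - 1/(w + w) = 2 - 1/(2*w))
u = 101/50 (u = 2 - ½/(-25) = 2 - ½*(-1/25) = 2 + 1/50 = 101/50 ≈ 2.0200)
l = 94*I*√21 (l = √(-185556) = 94*I*√21 ≈ 430.76*I)
l + o(u, 302) = 94*I*√21 + (101/50)/302 = 94*I*√21 + (101/50)*(1/302) = 94*I*√21 + 101/15100 = 101/15100 + 94*I*√21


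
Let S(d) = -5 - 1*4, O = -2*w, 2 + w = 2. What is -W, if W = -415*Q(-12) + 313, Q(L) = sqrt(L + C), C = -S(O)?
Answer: -313 + 415*I*sqrt(3) ≈ -313.0 + 718.8*I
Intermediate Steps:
w = 0 (w = -2 + 2 = 0)
O = 0 (O = -2*0 = 0)
S(d) = -9 (S(d) = -5 - 4 = -9)
C = 9 (C = -1*(-9) = 9)
Q(L) = sqrt(9 + L) (Q(L) = sqrt(L + 9) = sqrt(9 + L))
W = 313 - 415*I*sqrt(3) (W = -415*sqrt(9 - 12) + 313 = -415*I*sqrt(3) + 313 = 313 - 415*I*sqrt(3) ≈ 313.0 - 718.8*I)
-W = -(313 - 415*I*sqrt(3)) = -313 + 415*I*sqrt(3)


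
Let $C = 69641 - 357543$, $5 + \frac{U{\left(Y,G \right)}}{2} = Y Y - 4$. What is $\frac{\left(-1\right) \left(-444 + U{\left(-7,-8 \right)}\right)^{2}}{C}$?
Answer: $\frac{66248}{143951} \approx 0.46021$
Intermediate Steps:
$U{\left(Y,G \right)} = -18 + 2 Y^{2}$ ($U{\left(Y,G \right)} = -10 + 2 \left(Y Y - 4\right) = -10 + 2 \left(Y^{2} - 4\right) = -10 + 2 \left(-4 + Y^{2}\right) = -10 + \left(-8 + 2 Y^{2}\right) = -18 + 2 Y^{2}$)
$C = -287902$ ($C = 69641 - 357543 = -287902$)
$\frac{\left(-1\right) \left(-444 + U{\left(-7,-8 \right)}\right)^{2}}{C} = \frac{\left(-1\right) \left(-444 - \left(18 - 2 \left(-7\right)^{2}\right)\right)^{2}}{-287902} = - \left(-444 + \left(-18 + 2 \cdot 49\right)\right)^{2} \left(- \frac{1}{287902}\right) = - \left(-444 + \left(-18 + 98\right)\right)^{2} \left(- \frac{1}{287902}\right) = - \left(-444 + 80\right)^{2} \left(- \frac{1}{287902}\right) = - \left(-364\right)^{2} \left(- \frac{1}{287902}\right) = \left(-1\right) 132496 \left(- \frac{1}{287902}\right) = \left(-132496\right) \left(- \frac{1}{287902}\right) = \frac{66248}{143951}$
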